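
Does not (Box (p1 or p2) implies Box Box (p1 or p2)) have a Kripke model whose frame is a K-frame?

1. not (Box (p1 or p2) implies Box Box (p1 or p2)), u
2. Box (p1 or p2), u   [neg-implies-rule on 1]
3. not Box Box (p1 or p2), u   [neg-implies-rule on 1]
4. not Box (p1 or p2), v   [neg-Box-rule on 3: fresh world v, uRv]
5. p1 or p2, v   [Box-rule on 2 via uRv]
6. p2, v   [or-rule on 5 (branches; this branch)]
7. not (p1 or p2), w   [neg-Box-rule on 4: fresh world w, vRw]
8. not p1, w   [neg-or-rule on 7]
9. not p2, w   [neg-or-rule on 7]
Accessibility: uRv, vRw

Satisfiable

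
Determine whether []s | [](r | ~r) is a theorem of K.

Tableau for the negation ~([]s | [](r | ~r)):
1. ~([]s | [](r | ~r)), w0
2. ~[]s, w0
3. ~[](r | ~r), w0
4. ~s, w1
5. ~(r | ~r), w2
6. ~r, w2
7. r, w2
Accessibility: w0Rw1, w0Rw2
Branch closes: r and ~r both at w2.
Every branch of the negation's tableau closes; the branch above is one of them.

Valid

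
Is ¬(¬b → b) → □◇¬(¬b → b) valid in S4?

Invalid (countermodel exists)

Tableau for the negation ¬(¬(¬b → b) → □◇¬(¬b → b)):
1. ¬(¬(¬b → b) → □◇¬(¬b → b)), 0
2. ¬(¬b → b), 0
3. ¬□◇¬(¬b → b), 0
4. ¬b, 0
5. ¬◇¬(¬b → b), 1
6. ¬b → b, 1
7. b, 1
Accessibility: 0R0, 0R1, 1R1
The negation has an open branch (countermodel exists).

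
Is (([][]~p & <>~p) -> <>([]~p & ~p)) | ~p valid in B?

Valid

Tableau for the negation ~((([][]~p & <>~p) -> <>([]~p & ~p)) | ~p):
1. ~((([][]~p & <>~p) -> <>([]~p & ~p)) | ~p), u
2. ~(([][]~p & <>~p) -> <>([]~p & ~p)), u
3. p, u
4. [][]~p & <>~p, u
5. ~<>([]~p & ~p), u
6. [][]~p, u
7. <>~p, u
8. ~([]~p & ~p), u
9. []~p, u
10. ~p, u
Accessibility: uRu
Branch closes: p and ~p both at u.
All branches of the negation close; one closing branch shown above.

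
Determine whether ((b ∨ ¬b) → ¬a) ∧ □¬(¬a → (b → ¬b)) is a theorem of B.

Tableau for the negation ¬(((b ∨ ¬b) → ¬a) ∧ □¬(¬a → (b → ¬b))):
1. ¬(((b ∨ ¬b) → ¬a) ∧ □¬(¬a → (b → ¬b))), 0
2. ¬□¬(¬a → (b → ¬b)), 0
3. ¬a → (b → ¬b), 1
4. b → ¬b, 1
5. ¬b, 1
Accessibility: 0R0, 0R1, 1R0, 1R1
The negation has an open branch (countermodel exists).

Invalid (countermodel exists)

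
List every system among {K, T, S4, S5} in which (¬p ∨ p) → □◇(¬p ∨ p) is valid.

K-tableau for the negation ¬((¬p ∨ p) → □◇(¬p ∨ p)):
1. ¬((¬p ∨ p) → □◇(¬p ∨ p)), 0
2. ¬p ∨ p, 0
3. ¬□◇(¬p ∨ p), 0
4. p, 0
5. ¬◇(¬p ∨ p), 1
Accessibility: 0R1
Complete open branch: countermodel on a K-frame, so not valid in K.
T-tableau for the negation ¬((¬p ∨ p) → □◇(¬p ∨ p)):
1. ¬((¬p ∨ p) → □◇(¬p ∨ p)), 0
2. ¬p ∨ p, 0
3. ¬□◇(¬p ∨ p), 0
4. p, 0
5. ¬◇(¬p ∨ p), 1
6. ¬(¬p ∨ p), 1
7. p, 1
8. ¬p, 1
Accessibility: 0R0, 0R1, 1R1
Branch closes: p and ¬p both at 1.
Every branch closes (one shown): valid in T, hence also in S4, S5 (every theorem of T is a theorem of S4 and S5).

T, S4, S5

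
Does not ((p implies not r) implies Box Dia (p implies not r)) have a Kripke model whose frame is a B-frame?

1. not ((p implies not r) implies Box Dia (p implies not r)), 0
2. p implies not r, 0   [neg-implies-rule on 1]
3. not Box Dia (p implies not r), 0   [neg-implies-rule on 1]
4. not r, 0   [implies-rule on 2 (branches; this branch)]
5. not Dia (p implies not r), 1   [neg-Box-rule on 3: fresh world 1, 0R1]
6. not (p implies not r), 0   [neg-Dia-rule on 5 via 1R0]
7. p, 0   [neg-implies-rule on 6]
8. r, 0   [neg-implies-rule on 6]
Accessibility: 0R0, 0R1, 1R0, 1R1
Branch closes: r and not r both at 0.
Every branch closes; the branch above is one of them.

Unsatisfiable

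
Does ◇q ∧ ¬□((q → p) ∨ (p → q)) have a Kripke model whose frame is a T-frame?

Unsatisfiable (every branch closes)

1. ◇q ∧ ¬□((q → p) ∨ (p → q)), u
2. ◇q, u
3. ¬□((q → p) ∨ (p → q)), u
4. q, v
5. ¬((q → p) ∨ (p → q)), w
6. ¬(q → p), w
7. ¬(p → q), w
8. q, w
9. ¬p, w
10. p, w
11. ¬q, w
Accessibility: uRu, uRv, uRw, vRv, wRw
Branch closes: p and ¬p both at w.
All branches of the tableau close; one closing branch shown above.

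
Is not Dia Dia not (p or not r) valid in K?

Tableau for the negation Dia Dia not (p or not r):
1. Dia Dia not (p or not r), u
2. Dia not (p or not r), v   [Dia-rule on 1: fresh world v, uRv]
3. not (p or not r), w   [Dia-rule on 2: fresh world w, vRw]
4. not p, w   [neg-or-rule on 3]
5. r, w   [neg-or-rule on 3]
Accessibility: uRv, vRw
The negation has an open branch (countermodel exists).

Invalid (countermodel exists)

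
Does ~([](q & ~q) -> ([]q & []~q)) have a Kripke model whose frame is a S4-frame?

Unsatisfiable

1. ~([](q & ~q) -> ([]q & []~q)), w0
2. [](q & ~q), w0
3. ~([]q & []~q), w0
4. q & ~q, w0
5. q, w0
6. ~q, w0
Accessibility: w0Rw0
Branch closes: q and ~q both at w0.
All branches of the tableau close; one closing branch shown above.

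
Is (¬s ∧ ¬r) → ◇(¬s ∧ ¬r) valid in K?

No, not valid

Tableau for the negation ¬((¬s ∧ ¬r) → ◇(¬s ∧ ¬r)):
1. ¬((¬s ∧ ¬r) → ◇(¬s ∧ ¬r)), w0
2. ¬s ∧ ¬r, w0
3. ¬◇(¬s ∧ ¬r), w0
4. ¬s, w0
5. ¬r, w0
The negation has an open branch (countermodel exists).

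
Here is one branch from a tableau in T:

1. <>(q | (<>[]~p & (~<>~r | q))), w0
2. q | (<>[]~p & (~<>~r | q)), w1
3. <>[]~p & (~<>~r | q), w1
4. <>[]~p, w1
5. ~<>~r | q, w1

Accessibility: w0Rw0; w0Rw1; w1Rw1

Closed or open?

There is no literal clash: for every atom and world, at most one sign appears.

Not closed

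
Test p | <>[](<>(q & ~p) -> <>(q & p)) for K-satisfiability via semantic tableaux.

1. p | <>[](<>(q & ~p) -> <>(q & p)), u
2. <>[](<>(q & ~p) -> <>(q & p)), u
3. [](<>(q & ~p) -> <>(q & p)), v
Accessibility: uRv

Yes, satisfiable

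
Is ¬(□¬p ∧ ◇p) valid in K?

Valid in K

Tableau for the negation □¬p ∧ ◇p:
1. □¬p ∧ ◇p, w0
2. □¬p, w0
3. ◇p, w0
4. p, w1
5. ¬p, w1
Accessibility: w0Rw1
Branch closes: p and ¬p both at w1.
Every branch of the negation's tableau closes; the branch above is one of them.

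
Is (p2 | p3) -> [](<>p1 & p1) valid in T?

Invalid (countermodel exists)

Tableau for the negation ~((p2 | p3) -> [](<>p1 & p1)):
1. ~((p2 | p3) -> [](<>p1 & p1)), u
2. p2 | p3, u   [~->-rule on 1]
3. ~[](<>p1 & p1), u   [~->-rule on 1]
4. p3, u   [|-rule on 2 (branches; this branch)]
5. ~(<>p1 & p1), v   [~[]-rule on 3: fresh world v, uRv]
6. ~p1, v   [~&-rule on 5 (branches; this branch)]
Accessibility: uRu, uRv, vRv
The negation has an open branch (countermodel exists).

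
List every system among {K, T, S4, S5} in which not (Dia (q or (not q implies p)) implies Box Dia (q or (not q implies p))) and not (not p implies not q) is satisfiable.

K, T, S4

S5-tableau for the formula:
1. not (Dia (q or (not q implies p)) implies Box Dia (q or (not q implies p))) and not (not p implies not q), 0
2. not (Dia (q or (not q implies p)) implies Box Dia (q or (not q implies p))), 0
3. not (not p implies not q), 0
4. Dia (q or (not q implies p)), 0
5. not Box Dia (q or (not q implies p)), 0
6. not p, 0
7. q, 0
8. q or (not q implies p), 1
9. not q implies p, 1
10. p, 1
11. not Dia (q or (not q implies p)), 2
12. not (q or (not q implies p)), 0
13. not q, 0
14. not (not q implies p), 0
Accessibility: 0R0, 0R1, 0R2, 1R0, 1R1, 1R2, 2R0, 2R1, 2R2
Branch closes: q and not q both at 0.
Every branch closes (one shown): unsatisfiable in S5.
S4-tableau for the formula:
1. not (Dia (q or (not q implies p)) implies Box Dia (q or (not q implies p))) and not (not p implies not q), 0
2. not (Dia (q or (not q implies p)) implies Box Dia (q or (not q implies p))), 0
3. not (not p implies not q), 0
4. Dia (q or (not q implies p)), 0
5. not Box Dia (q or (not q implies p)), 0
6. not p, 0
7. q, 0
8. q or (not q implies p), 1
9. not q implies p, 1
10. p, 1
11. not Dia (q or (not q implies p)), 2
12. not (q or (not q implies p)), 2
13. not q, 2
14. not (not q implies p), 2
15. not p, 2
Accessibility: 0R0, 0R1, 0R2, 1R1, 2R2
Complete open branch: satisfiable in S4, hence also in K, T (this S4-model is also a K-model and a T-model).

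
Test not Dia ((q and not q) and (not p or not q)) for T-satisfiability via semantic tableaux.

Yes, satisfiable

1. not Dia ((q and not q) and (not p or not q)), 0
2. not ((q and not q) and (not p or not q)), 0
3. not (not p or not q), 0
4. p, 0
5. q, 0
Accessibility: 0R0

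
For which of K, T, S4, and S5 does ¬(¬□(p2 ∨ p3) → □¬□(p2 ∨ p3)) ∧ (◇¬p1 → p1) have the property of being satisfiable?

S4-tableau for the formula:
1. ¬(¬□(p2 ∨ p3) → □¬□(p2 ∨ p3)) ∧ (◇¬p1 → p1), u
2. ¬(¬□(p2 ∨ p3) → □¬□(p2 ∨ p3)), u
3. ◇¬p1 → p1, u
4. ¬□(p2 ∨ p3), u
5. ¬□¬□(p2 ∨ p3), u
6. p1, u
7. ¬(p2 ∨ p3), v
8. ¬p2, v
9. ¬p3, v
10. □(p2 ∨ p3), w
11. p2 ∨ p3, w
12. p3, w
Accessibility: uRu, uRv, uRw, vRv, wRw
Complete open branch: satisfiable in S4, hence also in K, T (this S4-model is also a K-model and a T-model).
S5-tableau for the formula:
1. ¬(¬□(p2 ∨ p3) → □¬□(p2 ∨ p3)) ∧ (◇¬p1 → p1), u
2. ¬(¬□(p2 ∨ p3) → □¬□(p2 ∨ p3)), u
3. ◇¬p1 → p1, u
4. ¬□(p2 ∨ p3), u
5. ¬□¬□(p2 ∨ p3), u
6. ¬◇¬p1, u
7. p1, u
8. ¬(p2 ∨ p3), v
9. ¬p2, v
10. ¬p3, v
11. p1, v
12. □(p2 ∨ p3), w
13. p1, w
14. p2 ∨ p3, u
15. p2 ∨ p3, v
16. p2 ∨ p3, w
17. p3, u
18. p3, v
Accessibility: uRu, uRv, uRw, vRu, vRv, vRw, wRu, wRv, wRw
Branch closes: p3 and ¬p3 both at v.
Every branch closes (one shown): unsatisfiable in S5.

K, T, S4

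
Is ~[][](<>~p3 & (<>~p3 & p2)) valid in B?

Invalid (countermodel exists)

Tableau for the negation [][](<>~p3 & (<>~p3 & p2)):
1. [][](<>~p3 & (<>~p3 & p2)), 0
2. [](<>~p3 & (<>~p3 & p2)), 0
3. <>~p3 & (<>~p3 & p2), 0
4. <>~p3, 0
5. <>~p3 & p2, 0
6. p2, 0
7. ~p3, 1
8. [](<>~p3 & (<>~p3 & p2)), 1
9. <>~p3 & (<>~p3 & p2), 1
10. <>~p3, 1
11. <>~p3 & p2, 1
12. p2, 1
13. ~p3, 2
14. <>~p3 & (<>~p3 & p2), 2
15. <>~p3, 2
16. <>~p3 & p2, 2
17. p2, 2
18. ~p3, 3
Accessibility: 0R0, 0R1, 1R0, 1R1, 1R2, 2R1, 2R2, 2R3, 3R2, 3R3
The negation has an open branch (countermodel exists).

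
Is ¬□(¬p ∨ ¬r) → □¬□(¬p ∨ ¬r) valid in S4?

Tableau for the negation ¬(¬□(¬p ∨ ¬r) → □¬□(¬p ∨ ¬r)):
1. ¬(¬□(¬p ∨ ¬r) → □¬□(¬p ∨ ¬r)), u
2. ¬□(¬p ∨ ¬r), u
3. ¬□¬□(¬p ∨ ¬r), u
4. ¬(¬p ∨ ¬r), v
5. p, v
6. r, v
7. □(¬p ∨ ¬r), w
8. ¬p ∨ ¬r, w
9. ¬r, w
Accessibility: uRu, uRv, uRw, vRv, wRw
The negation has an open branch (countermodel exists).

Invalid (countermodel exists)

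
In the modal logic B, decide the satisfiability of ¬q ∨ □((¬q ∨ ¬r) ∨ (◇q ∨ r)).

Yes, satisfiable

1. ¬q ∨ □((¬q ∨ ¬r) ∨ (◇q ∨ r)), 0
2. □((¬q ∨ ¬r) ∨ (◇q ∨ r)), 0   [∨-rule on 1 (branches; this branch)]
3. (¬q ∨ ¬r) ∨ (◇q ∨ r), 0   [□-rule on 2 via 0R0]
4. ◇q ∨ r, 0   [∨-rule on 3 (branches; this branch)]
5. r, 0   [∨-rule on 4 (branches; this branch)]
Accessibility: 0R0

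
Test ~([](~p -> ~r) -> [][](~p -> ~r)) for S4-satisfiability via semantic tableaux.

No, unsatisfiable

1. ~([](~p -> ~r) -> [][](~p -> ~r)), 0
2. [](~p -> ~r), 0
3. ~[][](~p -> ~r), 0
4. ~p -> ~r, 0
5. ~r, 0
6. ~[](~p -> ~r), 1
7. ~p -> ~r, 1
8. ~r, 1
9. ~(~p -> ~r), 2
10. ~p, 2
11. r, 2
12. ~p -> ~r, 2
13. ~r, 2
Accessibility: 0R0, 0R1, 0R2, 1R1, 1R2, 2R2
Branch closes: r and ~r both at 2.
(One branch shown.) All branches close.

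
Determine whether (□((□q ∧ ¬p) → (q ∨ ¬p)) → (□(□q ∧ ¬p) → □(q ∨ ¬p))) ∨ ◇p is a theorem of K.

Tableau for the negation ¬((□((□q ∧ ¬p) → (q ∨ ¬p)) → (□(□q ∧ ¬p) → □(q ∨ ¬p))) ∨ ◇p):
1. ¬((□((□q ∧ ¬p) → (q ∨ ¬p)) → (□(□q ∧ ¬p) → □(q ∨ ¬p))) ∨ ◇p), 0
2. ¬(□((□q ∧ ¬p) → (q ∨ ¬p)) → (□(□q ∧ ¬p) → □(q ∨ ¬p))), 0
3. ¬◇p, 0
4. □((□q ∧ ¬p) → (q ∨ ¬p)), 0
5. ¬(□(□q ∧ ¬p) → □(q ∨ ¬p)), 0
6. □(□q ∧ ¬p), 0
7. ¬□(q ∨ ¬p), 0
8. ¬(q ∨ ¬p), 1
9. ¬q, 1
10. p, 1
11. ¬p, 1
Accessibility: 0R1
Branch closes: p and ¬p both at 1.
All branches of the negation close; one closing branch shown above.

Valid in K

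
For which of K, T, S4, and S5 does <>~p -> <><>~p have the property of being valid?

T, S4, S5

K-tableau for the negation ~(<>~p -> <><>~p):
1. ~(<>~p -> <><>~p), 0
2. <>~p, 0
3. ~<><>~p, 0
4. ~p, 1
5. ~<>~p, 1
Accessibility: 0R1
Complete open branch: countermodel on a K-frame, so not valid in K.
T-tableau for the negation ~(<>~p -> <><>~p):
1. ~(<>~p -> <><>~p), 0
2. <>~p, 0
3. ~<><>~p, 0
4. ~<>~p, 0
5. p, 0
6. ~p, 1
7. ~<>~p, 1
8. p, 1
Accessibility: 0R0, 0R1, 1R1
Branch closes: p and ~p both at 1.
Every branch closes (one shown): valid in T, hence also in S4, S5 (every theorem of T is a theorem of S4 and S5).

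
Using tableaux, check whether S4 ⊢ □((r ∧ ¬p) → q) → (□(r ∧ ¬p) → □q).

Valid in S4

Tableau for the negation ¬(□((r ∧ ¬p) → q) → (□(r ∧ ¬p) → □q)):
1. ¬(□((r ∧ ¬p) → q) → (□(r ∧ ¬p) → □q)), w0
2. □((r ∧ ¬p) → q), w0
3. ¬(□(r ∧ ¬p) → □q), w0
4. □(r ∧ ¬p), w0
5. ¬□q, w0
6. (r ∧ ¬p) → q, w0
7. r ∧ ¬p, w0
8. r, w0
9. ¬p, w0
10. q, w0
11. ¬q, w1
12. (r ∧ ¬p) → q, w1
13. r ∧ ¬p, w1
14. r, w1
15. ¬p, w1
16. ¬(r ∧ ¬p), w1
17. p, w1
Accessibility: w0Rw0, w0Rw1, w1Rw1
Branch closes: p and ¬p both at w1.
Every branch of the negation's tableau closes; the branch above is one of them.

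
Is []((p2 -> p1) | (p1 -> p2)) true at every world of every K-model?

Tableau for the negation ~[]((p2 -> p1) | (p1 -> p2)):
1. ~[]((p2 -> p1) | (p1 -> p2)), w0
2. ~((p2 -> p1) | (p1 -> p2)), w1   [~[]-rule on 1: fresh world w1, w0Rw1]
3. ~(p2 -> p1), w1   [~|-rule on 2]
4. ~(p1 -> p2), w1   [~|-rule on 2]
5. p2, w1   [~->-rule on 3]
6. ~p1, w1   [~->-rule on 3]
7. p1, w1   [~->-rule on 4]
8. ~p2, w1   [~->-rule on 4]
Accessibility: w0Rw1
Branch closes: p1 and ~p1 both at w1.
All branches of the negation close; one closing branch shown above.

Yes, valid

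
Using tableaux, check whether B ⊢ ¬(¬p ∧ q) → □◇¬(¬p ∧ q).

Valid in B

Tableau for the negation ¬(¬(¬p ∧ q) → □◇¬(¬p ∧ q)):
1. ¬(¬(¬p ∧ q) → □◇¬(¬p ∧ q)), w0
2. ¬(¬p ∧ q), w0
3. ¬□◇¬(¬p ∧ q), w0
4. ¬q, w0
5. ¬◇¬(¬p ∧ q), w1
6. ¬p ∧ q, w0
7. ¬p, w0
8. q, w0
Accessibility: w0Rw0, w0Rw1, w1Rw0, w1Rw1
Branch closes: q and ¬q both at w0.
All branches of the negation close; one closing branch shown above.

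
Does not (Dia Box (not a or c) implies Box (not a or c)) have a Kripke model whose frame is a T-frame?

1. not (Dia Box (not a or c) implies Box (not a or c)), 0
2. Dia Box (not a or c), 0   [neg-implies-rule on 1]
3. not Box (not a or c), 0   [neg-implies-rule on 1]
4. Box (not a or c), 1   [Dia-rule on 2: fresh world 1, 0R1]
5. not a or c, 1   [Box-rule on 4 via 1R1]
6. c, 1   [or-rule on 5 (branches; this branch)]
7. not (not a or c), 2   [neg-Box-rule on 3: fresh world 2, 0R2]
8. a, 2   [neg-or-rule on 7]
9. not c, 2   [neg-or-rule on 7]
Accessibility: 0R0, 0R1, 0R2, 1R1, 2R2

Yes, satisfiable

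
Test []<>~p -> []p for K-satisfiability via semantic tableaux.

Yes, satisfiable

1. []<>~p -> []p, u
2. []p, u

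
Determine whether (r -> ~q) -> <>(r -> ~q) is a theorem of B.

Tableau for the negation ~((r -> ~q) -> <>(r -> ~q)):
1. ~((r -> ~q) -> <>(r -> ~q)), 0
2. r -> ~q, 0
3. ~<>(r -> ~q), 0
4. ~(r -> ~q), 0
5. r, 0
6. q, 0
7. ~q, 0
Accessibility: 0R0
Branch closes: q and ~q both at 0.
Every branch of the negation's tableau closes; the branch above is one of them.

Valid in B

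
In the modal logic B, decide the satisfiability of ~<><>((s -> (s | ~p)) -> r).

1. ~<><>((s -> (s | ~p)) -> r), u
2. ~<>((s -> (s | ~p)) -> r), u
3. ~((s -> (s | ~p)) -> r), u
4. s -> (s | ~p), u
5. ~r, u
6. s | ~p, u
7. ~p, u
Accessibility: uRu

Satisfiable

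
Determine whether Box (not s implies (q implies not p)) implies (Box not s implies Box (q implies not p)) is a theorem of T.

Tableau for the negation not (Box (not s implies (q implies not p)) implies (Box not s implies Box (q implies not p))):
1. not (Box (not s implies (q implies not p)) implies (Box not s implies Box (q implies not p))), w0
2. Box (not s implies (q implies not p)), w0
3. not (Box not s implies Box (q implies not p)), w0
4. Box not s, w0
5. not Box (q implies not p), w0
6. not s implies (q implies not p), w0
7. not s, w0
8. q implies not p, w0
9. not p, w0
10. not (q implies not p), w1
11. q, w1
12. p, w1
13. not s implies (q implies not p), w1
14. not s, w1
15. q implies not p, w1
16. not p, w1
Accessibility: w0Rw0, w0Rw1, w1Rw1
Branch closes: p and not p both at w1.
Every branch of the negation's tableau closes; the branch above is one of them.

Valid in T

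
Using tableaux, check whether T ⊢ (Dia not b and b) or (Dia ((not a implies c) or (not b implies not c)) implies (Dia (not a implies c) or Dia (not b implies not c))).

Tableau for the negation not ((Dia not b and b) or (Dia ((not a implies c) or (not b implies not c)) implies (Dia (not a implies c) or Dia (not b implies not c)))):
1. not ((Dia not b and b) or (Dia ((not a implies c) or (not b implies not c)) implies (Dia (not a implies c) or Dia (not b implies not c)))), w0
2. not (Dia not b and b), w0   [neg-or-rule on 1]
3. not (Dia ((not a implies c) or (not b implies not c)) implies (Dia (not a implies c) or Dia (not b implies not c))), w0   [neg-or-rule on 1]
4. Dia ((not a implies c) or (not b implies not c)), w0   [neg-implies-rule on 3]
5. not (Dia (not a implies c) or Dia (not b implies not c)), w0   [neg-implies-rule on 3]
6. not Dia (not a implies c), w0   [neg-or-rule on 5]
7. not Dia (not b implies not c), w0   [neg-or-rule on 5]
8. not (not a implies c), w0   [neg-Dia-rule on 6 via w0Rw0]
9. not a, w0   [neg-implies-rule on 8]
10. not c, w0   [neg-implies-rule on 8]
11. not (not b implies not c), w0   [neg-Dia-rule on 7 via w0Rw0]
12. not b, w0   [neg-implies-rule on 11]
13. c, w0   [neg-implies-rule on 11]
Accessibility: w0Rw0
Branch closes: c and not c both at w0.
Every branch of the negation's tableau closes; the branch above is one of them.

Valid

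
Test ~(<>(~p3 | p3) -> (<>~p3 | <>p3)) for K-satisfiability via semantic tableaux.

1. ~(<>(~p3 | p3) -> (<>~p3 | <>p3)), 0
2. <>(~p3 | p3), 0   [~->-rule on 1]
3. ~(<>~p3 | <>p3), 0   [~->-rule on 1]
4. ~<>~p3, 0   [~|-rule on 3]
5. ~<>p3, 0   [~|-rule on 3]
6. ~p3 | p3, 1   [<>-rule on 2: fresh world 1, 0R1]
7. p3, 1   [~<>-rule on 4 via 0R1]
8. ~p3, 1   [~<>-rule on 5 via 0R1]
Accessibility: 0R1
Branch closes: p3 and ~p3 both at 1.
(One branch shown.) All branches close.

Unsatisfiable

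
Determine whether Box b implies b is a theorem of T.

Valid

Tableau for the negation not (Box b implies b):
1. not (Box b implies b), u
2. Box b, u
3. not b, u
4. b, u
Accessibility: uRu
Branch closes: b and not b both at u.
Every branch of the negation's tableau closes; the branch above is one of them.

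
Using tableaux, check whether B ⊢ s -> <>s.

Tableau for the negation ~(s -> <>s):
1. ~(s -> <>s), u
2. s, u
3. ~<>s, u
4. ~s, u
Accessibility: uRu
Branch closes: s and ~s both at u.
Every branch of the negation's tableau closes; the branch above is one of them.

Valid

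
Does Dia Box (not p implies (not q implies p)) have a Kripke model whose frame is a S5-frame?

Yes, satisfiable

1. Dia Box (not p implies (not q implies p)), u
2. Box (not p implies (not q implies p)), v   [Dia-rule on 1: fresh world v, uRv]
3. not p implies (not q implies p), u   [Box-rule on 2 via vRu]
4. not p implies (not q implies p), v   [Box-rule on 2 via vRv]
5. not q implies p, u   [implies-rule on 3 (branches; this branch)]
6. not q implies p, v   [implies-rule on 4 (branches; this branch)]
7. p, u   [implies-rule on 5 (branches; this branch)]
8. p, v   [implies-rule on 6 (branches; this branch)]
Accessibility: uRu, uRv, vRu, vRv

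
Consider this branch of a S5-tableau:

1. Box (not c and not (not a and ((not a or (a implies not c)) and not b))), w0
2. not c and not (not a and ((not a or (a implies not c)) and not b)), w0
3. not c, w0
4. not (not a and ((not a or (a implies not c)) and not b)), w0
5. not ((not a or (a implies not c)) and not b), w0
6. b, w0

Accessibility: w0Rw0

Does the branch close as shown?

Open

No atom appears with both signs at the same world.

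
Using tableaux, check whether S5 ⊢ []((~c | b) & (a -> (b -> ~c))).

Tableau for the negation ~[]((~c | b) & (a -> (b -> ~c))):
1. ~[]((~c | b) & (a -> (b -> ~c))), u
2. ~((~c | b) & (a -> (b -> ~c))), v   [~[]-rule on 1: fresh world v, uRv]
3. ~(a -> (b -> ~c)), v   [~&-rule on 2 (branches; this branch)]
4. a, v   [~->-rule on 3]
5. ~(b -> ~c), v   [~->-rule on 3]
6. b, v   [~->-rule on 5]
7. c, v   [~->-rule on 5]
Accessibility: uRu, uRv, vRu, vRv
The negation has an open branch (countermodel exists).

Invalid (countermodel exists)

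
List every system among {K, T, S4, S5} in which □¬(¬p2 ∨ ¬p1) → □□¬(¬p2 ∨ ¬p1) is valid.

S4, S5

T-tableau for the negation ¬(□¬(¬p2 ∨ ¬p1) → □□¬(¬p2 ∨ ¬p1)):
1. ¬(□¬(¬p2 ∨ ¬p1) → □□¬(¬p2 ∨ ¬p1)), w0
2. □¬(¬p2 ∨ ¬p1), w0   [¬→-rule on 1]
3. ¬□□¬(¬p2 ∨ ¬p1), w0   [¬→-rule on 1]
4. ¬(¬p2 ∨ ¬p1), w0   [□-rule on 2 via w0Rw0]
5. p2, w0   [¬∨-rule on 4]
6. p1, w0   [¬∨-rule on 4]
7. ¬□¬(¬p2 ∨ ¬p1), w1   [¬□-rule on 3: fresh world w1, w0Rw1]
8. ¬(¬p2 ∨ ¬p1), w1   [□-rule on 2 via w0Rw1]
9. p2, w1   [¬∨-rule on 8]
10. p1, w1   [¬∨-rule on 8]
11. ¬p2 ∨ ¬p1, w2   [¬□-rule on 7: fresh world w2, w1Rw2]
12. ¬p1, w2   [∨-rule on 11 (branches; this branch)]
Accessibility: w0Rw0, w0Rw1, w1Rw1, w1Rw2, w2Rw2
Complete open branch: countermodel on a T-frame, so not valid in T, nor in K (the same frame is also a K-frame).
S4-tableau for the negation ¬(□¬(¬p2 ∨ ¬p1) → □□¬(¬p2 ∨ ¬p1)):
1. ¬(□¬(¬p2 ∨ ¬p1) → □□¬(¬p2 ∨ ¬p1)), w0
2. □¬(¬p2 ∨ ¬p1), w0   [¬→-rule on 1]
3. ¬□□¬(¬p2 ∨ ¬p1), w0   [¬→-rule on 1]
4. ¬(¬p2 ∨ ¬p1), w0   [□-rule on 2 via w0Rw0]
5. p2, w0   [¬∨-rule on 4]
6. p1, w0   [¬∨-rule on 4]
7. ¬□¬(¬p2 ∨ ¬p1), w1   [¬□-rule on 3: fresh world w1, w0Rw1]
8. ¬(¬p2 ∨ ¬p1), w1   [□-rule on 2 via w0Rw1]
9. p2, w1   [¬∨-rule on 8]
10. p1, w1   [¬∨-rule on 8]
11. ¬p2 ∨ ¬p1, w2   [¬□-rule on 7: fresh world w2, w1Rw2]
12. ¬(¬p2 ∨ ¬p1), w2   [□-rule on 2 via w0Rw2]
13. p2, w2   [¬∨-rule on 12]
14. p1, w2   [¬∨-rule on 12]
15. ¬p1, w2   [∨-rule on 11 (branches; this branch)]
Accessibility: w0Rw0, w0Rw1, w0Rw2, w1Rw1, w1Rw2, w2Rw2
Branch closes: p1 and ¬p1 both at w2.
Every branch closes (one shown): valid in S4, hence also in S5 (every theorem of S4 is a theorem of S5).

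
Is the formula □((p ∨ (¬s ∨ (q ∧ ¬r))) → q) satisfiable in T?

Yes, satisfiable

1. □((p ∨ (¬s ∨ (q ∧ ¬r))) → q), u
2. (p ∨ (¬s ∨ (q ∧ ¬r))) → q, u
3. q, u
Accessibility: uRu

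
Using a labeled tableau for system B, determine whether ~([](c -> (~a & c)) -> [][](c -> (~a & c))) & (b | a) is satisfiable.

Yes, satisfiable

1. ~([](c -> (~a & c)) -> [][](c -> (~a & c))) & (b | a), u
2. ~([](c -> (~a & c)) -> [][](c -> (~a & c))), u
3. b | a, u
4. [](c -> (~a & c)), u
5. ~[][](c -> (~a & c)), u
6. c -> (~a & c), u
7. a, u
8. ~c, u
9. ~[](c -> (~a & c)), v
10. c -> (~a & c), v
11. ~a & c, v
12. ~a, v
13. c, v
14. ~(c -> (~a & c)), w
15. c, w
16. ~(~a & c), w
17. a, w
Accessibility: uRu, uRv, vRu, vRv, vRw, wRv, wRw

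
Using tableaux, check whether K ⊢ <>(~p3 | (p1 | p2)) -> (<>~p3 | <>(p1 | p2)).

Valid

Tableau for the negation ~(<>(~p3 | (p1 | p2)) -> (<>~p3 | <>(p1 | p2))):
1. ~(<>(~p3 | (p1 | p2)) -> (<>~p3 | <>(p1 | p2))), 0
2. <>(~p3 | (p1 | p2)), 0
3. ~(<>~p3 | <>(p1 | p2)), 0
4. ~<>~p3, 0
5. ~<>(p1 | p2), 0
6. ~p3 | (p1 | p2), 1
7. p3, 1
8. ~(p1 | p2), 1
9. ~p1, 1
10. ~p2, 1
11. p1 | p2, 1
12. p2, 1
Accessibility: 0R1
Branch closes: p2 and ~p2 both at 1.
Every branch of the negation's tableau closes; the branch above is one of them.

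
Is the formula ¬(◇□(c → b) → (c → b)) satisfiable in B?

1. ¬(◇□(c → b) → (c → b)), u
2. ◇□(c → b), u   [¬→-rule on 1]
3. ¬(c → b), u   [¬→-rule on 1]
4. c, u   [¬→-rule on 3]
5. ¬b, u   [¬→-rule on 3]
6. □(c → b), v   [◇-rule on 2: fresh world v, uRv]
7. c → b, u   [□-rule on 6 via vRu]
8. c → b, v   [□-rule on 6 via vRv]
9. b, u   [→-rule on 7 (branches; this branch)]
Accessibility: uRu, uRv, vRu, vRv
Branch closes: b and ¬b both at u.
Every branch closes; the branch above is one of them.

Unsatisfiable (every branch closes)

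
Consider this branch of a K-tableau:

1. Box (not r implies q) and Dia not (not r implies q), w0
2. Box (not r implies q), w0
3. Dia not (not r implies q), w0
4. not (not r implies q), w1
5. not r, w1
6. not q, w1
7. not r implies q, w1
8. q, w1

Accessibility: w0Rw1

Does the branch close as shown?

Closed

Both q and not q appear at w1.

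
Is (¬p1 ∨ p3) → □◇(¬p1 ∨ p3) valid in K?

Not valid

Tableau for the negation ¬((¬p1 ∨ p3) → □◇(¬p1 ∨ p3)):
1. ¬((¬p1 ∨ p3) → □◇(¬p1 ∨ p3)), 0
2. ¬p1 ∨ p3, 0
3. ¬□◇(¬p1 ∨ p3), 0
4. p3, 0
5. ¬◇(¬p1 ∨ p3), 1
Accessibility: 0R1
The negation has an open branch (countermodel exists).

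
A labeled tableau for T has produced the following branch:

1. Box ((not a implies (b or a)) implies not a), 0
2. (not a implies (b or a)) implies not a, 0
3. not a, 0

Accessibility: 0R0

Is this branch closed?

Not closed

No world carries both an atom and its negation.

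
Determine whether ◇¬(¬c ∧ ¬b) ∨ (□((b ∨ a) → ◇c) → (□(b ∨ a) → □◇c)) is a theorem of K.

Tableau for the negation ¬(◇¬(¬c ∧ ¬b) ∨ (□((b ∨ a) → ◇c) → (□(b ∨ a) → □◇c))):
1. ¬(◇¬(¬c ∧ ¬b) ∨ (□((b ∨ a) → ◇c) → (□(b ∨ a) → □◇c))), w0
2. ¬◇¬(¬c ∧ ¬b), w0
3. ¬(□((b ∨ a) → ◇c) → (□(b ∨ a) → □◇c)), w0
4. □((b ∨ a) → ◇c), w0
5. ¬(□(b ∨ a) → □◇c), w0
6. □(b ∨ a), w0
7. ¬□◇c, w0
8. ¬◇c, w1
9. ¬c ∧ ¬b, w1
10. ¬c, w1
11. ¬b, w1
12. (b ∨ a) → ◇c, w1
13. b ∨ a, w1
14. ◇c, w1
15. a, w1
16. c, w2
17. ¬c, w2
Accessibility: w0Rw1, w1Rw2
Branch closes: c and ¬c both at w2.
All branches of the negation close; one closing branch shown above.

Valid in K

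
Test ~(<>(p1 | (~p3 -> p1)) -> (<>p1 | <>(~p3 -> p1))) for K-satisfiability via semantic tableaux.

No, unsatisfiable

1. ~(<>(p1 | (~p3 -> p1)) -> (<>p1 | <>(~p3 -> p1))), u
2. <>(p1 | (~p3 -> p1)), u   [~->-rule on 1]
3. ~(<>p1 | <>(~p3 -> p1)), u   [~->-rule on 1]
4. ~<>p1, u   [~|-rule on 3]
5. ~<>(~p3 -> p1), u   [~|-rule on 3]
6. p1 | (~p3 -> p1), v   [<>-rule on 2: fresh world v, uRv]
7. ~p1, v   [~<>-rule on 4 via uRv]
8. ~(~p3 -> p1), v   [~<>-rule on 5 via uRv]
9. ~p3, v   [~->-rule on 8]
10. ~p3 -> p1, v   [|-rule on 6 (branches; this branch)]
11. p1, v   [->-rule on 10 (branches; this branch)]
Accessibility: uRv
Branch closes: p1 and ~p1 both at v.
Every branch closes; the branch above is one of them.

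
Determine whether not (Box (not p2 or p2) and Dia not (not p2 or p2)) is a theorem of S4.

Tableau for the negation Box (not p2 or p2) and Dia not (not p2 or p2):
1. Box (not p2 or p2) and Dia not (not p2 or p2), w0
2. Box (not p2 or p2), w0
3. Dia not (not p2 or p2), w0
4. not p2 or p2, w0
5. p2, w0
6. not (not p2 or p2), w1
7. p2, w1
8. not p2, w1
Accessibility: w0Rw0, w0Rw1, w1Rw1
Branch closes: p2 and not p2 both at w1.
All branches of the negation close; one closing branch shown above.

Yes, valid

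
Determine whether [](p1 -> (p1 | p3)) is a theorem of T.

Valid in T

Tableau for the negation ~[](p1 -> (p1 | p3)):
1. ~[](p1 -> (p1 | p3)), w0
2. ~(p1 -> (p1 | p3)), w1   [~[]-rule on 1: fresh world w1, w0Rw1]
3. p1, w1   [~->-rule on 2]
4. ~(p1 | p3), w1   [~->-rule on 2]
5. ~p1, w1   [~|-rule on 4]
6. ~p3, w1   [~|-rule on 4]
Accessibility: w0Rw0, w0Rw1, w1Rw1
Branch closes: p1 and ~p1 both at w1.
Every branch of the negation's tableau closes; the branch above is one of them.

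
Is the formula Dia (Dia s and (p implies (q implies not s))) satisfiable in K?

Satisfiable (open branch found)

1. Dia (Dia s and (p implies (q implies not s))), w0
2. Dia s and (p implies (q implies not s)), w1
3. Dia s, w1
4. p implies (q implies not s), w1
5. q implies not s, w1
6. not s, w1
7. s, w2
Accessibility: w0Rw1, w1Rw2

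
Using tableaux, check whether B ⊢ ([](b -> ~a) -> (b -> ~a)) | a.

Tableau for the negation ~(([](b -> ~a) -> (b -> ~a)) | a):
1. ~(([](b -> ~a) -> (b -> ~a)) | a), w0
2. ~([](b -> ~a) -> (b -> ~a)), w0   [~|-rule on 1]
3. ~a, w0   [~|-rule on 1]
4. [](b -> ~a), w0   [~->-rule on 2]
5. ~(b -> ~a), w0   [~->-rule on 2]
6. b, w0   [~->-rule on 5]
7. a, w0   [~->-rule on 5]
Accessibility: w0Rw0
Branch closes: a and ~a both at w0.
Every branch of the negation's tableau closes; the branch above is one of them.

Yes, valid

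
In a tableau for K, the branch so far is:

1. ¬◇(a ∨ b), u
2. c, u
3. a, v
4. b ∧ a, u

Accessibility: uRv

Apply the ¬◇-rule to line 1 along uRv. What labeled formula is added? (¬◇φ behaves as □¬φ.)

¬◇φ behaves as □¬φ: propagate the negated body to each accessible world.

¬(a ∨ b), v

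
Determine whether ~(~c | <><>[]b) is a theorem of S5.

Tableau for the negation ~c | <><>[]b:
1. ~c | <><>[]b, u
2. <><>[]b, u   [|-rule on 1 (branches; this branch)]
3. <>[]b, v   [<>-rule on 2: fresh world v, uRv]
4. []b, w   [<>-rule on 3: fresh world w, vRw]
5. b, u   [[]-rule on 4 via wRu]
6. b, v   [[]-rule on 4 via wRv]
7. b, w   [[]-rule on 4 via wRw]
Accessibility: uRu, uRv, uRw, vRu, vRv, vRw, wRu, wRv, wRw
The negation has an open branch (countermodel exists).

Invalid (countermodel exists)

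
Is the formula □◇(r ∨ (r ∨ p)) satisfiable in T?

Satisfiable

1. □◇(r ∨ (r ∨ p)), 0
2. ◇(r ∨ (r ∨ p)), 0
3. r ∨ (r ∨ p), 1
4. ◇(r ∨ (r ∨ p)), 1
5. r ∨ p, 1
6. p, 1
7. r ∨ (r ∨ p), 2
8. r ∨ p, 2
9. p, 2
Accessibility: 0R0, 0R1, 1R1, 1R2, 2R2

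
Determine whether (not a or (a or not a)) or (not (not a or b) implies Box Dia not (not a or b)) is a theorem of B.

Yes, valid

Tableau for the negation not ((not a or (a or not a)) or (not (not a or b) implies Box Dia not (not a or b))):
1. not ((not a or (a or not a)) or (not (not a or b) implies Box Dia not (not a or b))), w0
2. not (not a or (a or not a)), w0   [neg-or-rule on 1]
3. not (not (not a or b) implies Box Dia not (not a or b)), w0   [neg-or-rule on 1]
4. a, w0   [neg-or-rule on 2]
5. not (a or not a), w0   [neg-or-rule on 2]
6. not (not a or b), w0   [neg-implies-rule on 3]
7. not Box Dia not (not a or b), w0   [neg-implies-rule on 3]
8. not a, w0   [neg-or-rule on 5]
Accessibility: w0Rw0
Branch closes: a and not a both at w0.
Every branch of the negation's tableau closes; the branch above is one of them.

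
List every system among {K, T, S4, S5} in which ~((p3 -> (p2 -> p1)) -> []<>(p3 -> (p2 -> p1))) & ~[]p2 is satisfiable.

K, T, S4

S4-tableau for the formula:
1. ~((p3 -> (p2 -> p1)) -> []<>(p3 -> (p2 -> p1))) & ~[]p2, w0
2. ~((p3 -> (p2 -> p1)) -> []<>(p3 -> (p2 -> p1))), w0   [&-rule on 1]
3. ~[]p2, w0   [&-rule on 1]
4. p3 -> (p2 -> p1), w0   [~->-rule on 2]
5. ~[]<>(p3 -> (p2 -> p1)), w0   [~->-rule on 2]
6. p2 -> p1, w0   [->-rule on 4 (branches; this branch)]
7. p1, w0   [->-rule on 6 (branches; this branch)]
8. ~p2, w1   [~[]-rule on 3: fresh world w1, w0Rw1]
9. ~<>(p3 -> (p2 -> p1)), w2   [~[]-rule on 5: fresh world w2, w0Rw2]
10. ~(p3 -> (p2 -> p1)), w2   [~<>-rule on 9 via w2Rw2]
11. p3, w2   [~->-rule on 10]
12. ~(p2 -> p1), w2   [~->-rule on 10]
13. p2, w2   [~->-rule on 12]
14. ~p1, w2   [~->-rule on 12]
Accessibility: w0Rw0, w0Rw1, w0Rw2, w1Rw1, w2Rw2
Complete open branch: satisfiable in S4, hence also in K, T (this S4-model is also a K-model and a T-model).
S5-tableau for the formula:
1. ~((p3 -> (p2 -> p1)) -> []<>(p3 -> (p2 -> p1))) & ~[]p2, w0
2. ~((p3 -> (p2 -> p1)) -> []<>(p3 -> (p2 -> p1))), w0   [&-rule on 1]
3. ~[]p2, w0   [&-rule on 1]
4. p3 -> (p2 -> p1), w0   [~->-rule on 2]
5. ~[]<>(p3 -> (p2 -> p1)), w0   [~->-rule on 2]
6. p2 -> p1, w0   [->-rule on 4 (branches; this branch)]
7. p1, w0   [->-rule on 6 (branches; this branch)]
8. ~p2, w1   [~[]-rule on 3: fresh world w1, w0Rw1]
9. ~<>(p3 -> (p2 -> p1)), w2   [~[]-rule on 5: fresh world w2, w0Rw2]
10. ~(p3 -> (p2 -> p1)), w0   [~<>-rule on 9 via w2Rw0]
11. p3, w0   [~->-rule on 10]
12. ~(p2 -> p1), w0   [~->-rule on 10]
13. p2, w0   [~->-rule on 12]
14. ~p1, w0   [~->-rule on 12]
Accessibility: w0Rw0, w0Rw1, w0Rw2, w1Rw0, w1Rw1, w1Rw2, w2Rw0, w2Rw1, w2Rw2
Branch closes: p1 and ~p1 both at w0.
Every branch closes (one shown): unsatisfiable in S5.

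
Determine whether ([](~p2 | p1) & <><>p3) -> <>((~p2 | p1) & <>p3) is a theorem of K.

Tableau for the negation ~(([](~p2 | p1) & <><>p3) -> <>((~p2 | p1) & <>p3)):
1. ~(([](~p2 | p1) & <><>p3) -> <>((~p2 | p1) & <>p3)), 0
2. [](~p2 | p1) & <><>p3, 0   [~->-rule on 1]
3. ~<>((~p2 | p1) & <>p3), 0   [~->-rule on 1]
4. [](~p2 | p1), 0   [&-rule on 2]
5. <><>p3, 0   [&-rule on 2]
6. <>p3, 1   [<>-rule on 5: fresh world 1, 0R1]
7. ~((~p2 | p1) & <>p3), 1   [~<>-rule on 3 via 0R1]
8. ~p2 | p1, 1   [[]-rule on 4 via 0R1]
9. ~<>p3, 1   [~&-rule on 7 (branches; this branch)]
10. p1, 1   [|-rule on 8 (branches; this branch)]
11. p3, 2   [<>-rule on 6: fresh world 2, 1R2]
12. ~p3, 2   [~<>-rule on 9 via 1R2]
Accessibility: 0R1, 1R2
Branch closes: p3 and ~p3 both at 2.
Every branch of the negation's tableau closes; the branch above is one of them.

Valid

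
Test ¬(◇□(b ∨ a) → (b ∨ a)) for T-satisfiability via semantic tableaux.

Satisfiable

1. ¬(◇□(b ∨ a) → (b ∨ a)), 0
2. ◇□(b ∨ a), 0
3. ¬(b ∨ a), 0
4. ¬b, 0
5. ¬a, 0
6. □(b ∨ a), 1
7. b ∨ a, 1
8. a, 1
Accessibility: 0R0, 0R1, 1R1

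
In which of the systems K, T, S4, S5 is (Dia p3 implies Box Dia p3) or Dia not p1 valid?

S4-tableau for the negation not ((Dia p3 implies Box Dia p3) or Dia not p1):
1. not ((Dia p3 implies Box Dia p3) or Dia not p1), u
2. not (Dia p3 implies Box Dia p3), u   [neg-or-rule on 1]
3. not Dia not p1, u   [neg-or-rule on 1]
4. Dia p3, u   [neg-implies-rule on 2]
5. not Box Dia p3, u   [neg-implies-rule on 2]
6. p1, u   [neg-Dia-rule on 3 via uRu]
7. p3, v   [Dia-rule on 4: fresh world v, uRv]
8. p1, v   [neg-Dia-rule on 3 via uRv]
9. not Dia p3, w   [neg-Box-rule on 5: fresh world w, uRw]
10. p1, w   [neg-Dia-rule on 3 via uRw]
11. not p3, w   [neg-Dia-rule on 9 via wRw]
Accessibility: uRu, uRv, uRw, vRv, wRw
Complete open branch: countermodel on an S4-frame, so not valid in S4, nor in K, T (the same frame is also a K-frame and a T-frame).
S5-tableau for the negation not ((Dia p3 implies Box Dia p3) or Dia not p1):
1. not ((Dia p3 implies Box Dia p3) or Dia not p1), u
2. not (Dia p3 implies Box Dia p3), u   [neg-or-rule on 1]
3. not Dia not p1, u   [neg-or-rule on 1]
4. Dia p3, u   [neg-implies-rule on 2]
5. not Box Dia p3, u   [neg-implies-rule on 2]
6. p1, u   [neg-Dia-rule on 3 via uRu]
7. p3, v   [Dia-rule on 4: fresh world v, uRv]
8. p1, v   [neg-Dia-rule on 3 via uRv]
9. not Dia p3, w   [neg-Box-rule on 5: fresh world w, uRw]
10. p1, w   [neg-Dia-rule on 3 via uRw]
11. not p3, u   [neg-Dia-rule on 9 via wRu]
12. not p3, v   [neg-Dia-rule on 9 via wRv]
Accessibility: uRu, uRv, uRw, vRu, vRv, vRw, wRu, wRv, wRw
Branch closes: p3 and not p3 both at v.
Every branch closes (one shown): valid in S5.

S5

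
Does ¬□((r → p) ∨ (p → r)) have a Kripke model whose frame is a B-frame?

1. ¬□((r → p) ∨ (p → r)), w0
2. ¬((r → p) ∨ (p → r)), w1   [¬□-rule on 1: fresh world w1, w0Rw1]
3. ¬(r → p), w1   [¬∨-rule on 2]
4. ¬(p → r), w1   [¬∨-rule on 2]
5. r, w1   [¬→-rule on 3]
6. ¬p, w1   [¬→-rule on 3]
7. p, w1   [¬→-rule on 4]
8. ¬r, w1   [¬→-rule on 4]
Accessibility: w0Rw0, w0Rw1, w1Rw0, w1Rw1
Branch closes: p and ¬p both at w1.
(One branch shown.) All branches close.

Unsatisfiable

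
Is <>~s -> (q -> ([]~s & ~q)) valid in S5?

Tableau for the negation ~(<>~s -> (q -> ([]~s & ~q))):
1. ~(<>~s -> (q -> ([]~s & ~q))), u
2. <>~s, u   [~->-rule on 1]
3. ~(q -> ([]~s & ~q)), u   [~->-rule on 1]
4. q, u   [~->-rule on 3]
5. ~([]~s & ~q), u   [~->-rule on 3]
6. ~s, v   [<>-rule on 2: fresh world v, uRv]
Accessibility: uRu, uRv, vRu, vRv
The negation has an open branch (countermodel exists).

Invalid (countermodel exists)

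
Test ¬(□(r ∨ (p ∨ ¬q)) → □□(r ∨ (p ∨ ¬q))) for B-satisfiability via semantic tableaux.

Yes, satisfiable

1. ¬(□(r ∨ (p ∨ ¬q)) → □□(r ∨ (p ∨ ¬q))), u
2. □(r ∨ (p ∨ ¬q)), u   [¬→-rule on 1]
3. ¬□□(r ∨ (p ∨ ¬q)), u   [¬→-rule on 1]
4. r ∨ (p ∨ ¬q), u   [□-rule on 2 via uRu]
5. p ∨ ¬q, u   [∨-rule on 4 (branches; this branch)]
6. ¬q, u   [∨-rule on 5 (branches; this branch)]
7. ¬□(r ∨ (p ∨ ¬q)), v   [¬□-rule on 3: fresh world v, uRv]
8. r ∨ (p ∨ ¬q), v   [□-rule on 2 via uRv]
9. p ∨ ¬q, v   [∨-rule on 8 (branches; this branch)]
10. ¬q, v   [∨-rule on 9 (branches; this branch)]
11. ¬(r ∨ (p ∨ ¬q)), w   [¬□-rule on 7: fresh world w, vRw]
12. ¬r, w   [¬∨-rule on 11]
13. ¬(p ∨ ¬q), w   [¬∨-rule on 11]
14. ¬p, w   [¬∨-rule on 13]
15. q, w   [¬∨-rule on 13]
Accessibility: uRu, uRv, vRu, vRv, vRw, wRv, wRw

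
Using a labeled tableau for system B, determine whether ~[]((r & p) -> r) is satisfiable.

1. ~[]((r & p) -> r), u
2. ~((r & p) -> r), v   [~[]-rule on 1: fresh world v, uRv]
3. r & p, v   [~->-rule on 2]
4. ~r, v   [~->-rule on 2]
5. r, v   [&-rule on 3]
6. p, v   [&-rule on 3]
Accessibility: uRu, uRv, vRu, vRv
Branch closes: r and ~r both at v.
(One branch shown.) All branches close.

Unsatisfiable (every branch closes)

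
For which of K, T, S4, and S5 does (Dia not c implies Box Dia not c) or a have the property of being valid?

S5-tableau for the negation not ((Dia not c implies Box Dia not c) or a):
1. not ((Dia not c implies Box Dia not c) or a), 0
2. not (Dia not c implies Box Dia not c), 0
3. not a, 0
4. Dia not c, 0
5. not Box Dia not c, 0
6. not c, 1
7. not Dia not c, 2
8. c, 0
9. c, 1
Accessibility: 0R0, 0R1, 0R2, 1R0, 1R1, 1R2, 2R0, 2R1, 2R2
Branch closes: c and not c both at 1.
Every branch closes (one shown): valid in S5.
S4-tableau for the negation not ((Dia not c implies Box Dia not c) or a):
1. not ((Dia not c implies Box Dia not c) or a), 0
2. not (Dia not c implies Box Dia not c), 0
3. not a, 0
4. Dia not c, 0
5. not Box Dia not c, 0
6. not c, 1
7. not Dia not c, 2
8. c, 2
Accessibility: 0R0, 0R1, 0R2, 1R1, 2R2
Complete open branch: countermodel on an S4-frame, so not valid in S4, nor in K, T (the same frame is also a K-frame and a T-frame).

S5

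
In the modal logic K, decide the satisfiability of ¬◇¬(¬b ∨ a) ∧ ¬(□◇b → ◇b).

Satisfiable

1. ¬◇¬(¬b ∨ a) ∧ ¬(□◇b → ◇b), 0
2. ¬◇¬(¬b ∨ a), 0
3. ¬(□◇b → ◇b), 0
4. □◇b, 0
5. ¬◇b, 0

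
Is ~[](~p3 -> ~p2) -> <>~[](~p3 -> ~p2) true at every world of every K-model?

Tableau for the negation ~(~[](~p3 -> ~p2) -> <>~[](~p3 -> ~p2)):
1. ~(~[](~p3 -> ~p2) -> <>~[](~p3 -> ~p2)), u
2. ~[](~p3 -> ~p2), u
3. ~<>~[](~p3 -> ~p2), u
4. ~(~p3 -> ~p2), v
5. ~p3, v
6. p2, v
7. [](~p3 -> ~p2), v
Accessibility: uRv
The negation has an open branch (countermodel exists).

Invalid (countermodel exists)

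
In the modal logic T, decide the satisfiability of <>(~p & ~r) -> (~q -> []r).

1. <>(~p & ~r) -> (~q -> []r), 0
2. ~q -> []r, 0   [->-rule on 1 (branches; this branch)]
3. []r, 0   [->-rule on 2 (branches; this branch)]
4. r, 0   [[]-rule on 3 via 0R0]
Accessibility: 0R0

Yes, satisfiable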